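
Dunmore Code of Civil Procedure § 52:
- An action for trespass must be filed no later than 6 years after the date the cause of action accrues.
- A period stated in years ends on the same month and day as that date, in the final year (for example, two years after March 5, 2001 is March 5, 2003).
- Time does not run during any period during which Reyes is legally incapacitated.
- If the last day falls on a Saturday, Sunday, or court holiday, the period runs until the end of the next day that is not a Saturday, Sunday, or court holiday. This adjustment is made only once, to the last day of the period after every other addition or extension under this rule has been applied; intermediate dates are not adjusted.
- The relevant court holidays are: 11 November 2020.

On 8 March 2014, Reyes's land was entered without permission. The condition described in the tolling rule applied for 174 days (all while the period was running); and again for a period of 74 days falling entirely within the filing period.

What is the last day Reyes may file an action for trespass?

November 12, 2020

6 years after 8 March 2014 is March 8, 2020.
Tolling adds 174 days: March 8, 2020 + 174 days = August 29, 2020.
Tolling adds 74 days: August 29, 2020 + 74 days = November 11, 2020.
November 11, 2020 is a listed holiday. The next qualifying day is November 12, 2020.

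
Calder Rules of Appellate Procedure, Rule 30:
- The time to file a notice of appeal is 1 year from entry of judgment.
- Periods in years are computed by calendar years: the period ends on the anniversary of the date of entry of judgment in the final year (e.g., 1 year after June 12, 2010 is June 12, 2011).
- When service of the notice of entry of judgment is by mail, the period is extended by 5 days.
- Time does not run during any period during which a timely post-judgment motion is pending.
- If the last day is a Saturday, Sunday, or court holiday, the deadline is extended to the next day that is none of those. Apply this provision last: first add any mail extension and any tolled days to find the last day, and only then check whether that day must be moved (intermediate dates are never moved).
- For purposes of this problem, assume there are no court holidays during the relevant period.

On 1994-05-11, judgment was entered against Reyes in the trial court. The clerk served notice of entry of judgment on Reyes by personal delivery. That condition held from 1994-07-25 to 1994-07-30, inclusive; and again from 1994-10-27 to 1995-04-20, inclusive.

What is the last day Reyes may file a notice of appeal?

1 year after 1994-05-11 is May 11, 1995.
Service was not by mail, so no mail extension applies.
From July 25, 1994 through July 30, 1994 inclusive is 6 days; tolling adds 6 days: May 11, 1995 + 6 days = May 17, 1995.
From October 27, 1994 through April 20, 1995 inclusive is 176 days; tolling adds 176 days: May 17, 1995 + 176 days = November 9, 1995.
November 9, 1995 is a Thursday and not a court holiday, so no extension applies.

November 9, 1995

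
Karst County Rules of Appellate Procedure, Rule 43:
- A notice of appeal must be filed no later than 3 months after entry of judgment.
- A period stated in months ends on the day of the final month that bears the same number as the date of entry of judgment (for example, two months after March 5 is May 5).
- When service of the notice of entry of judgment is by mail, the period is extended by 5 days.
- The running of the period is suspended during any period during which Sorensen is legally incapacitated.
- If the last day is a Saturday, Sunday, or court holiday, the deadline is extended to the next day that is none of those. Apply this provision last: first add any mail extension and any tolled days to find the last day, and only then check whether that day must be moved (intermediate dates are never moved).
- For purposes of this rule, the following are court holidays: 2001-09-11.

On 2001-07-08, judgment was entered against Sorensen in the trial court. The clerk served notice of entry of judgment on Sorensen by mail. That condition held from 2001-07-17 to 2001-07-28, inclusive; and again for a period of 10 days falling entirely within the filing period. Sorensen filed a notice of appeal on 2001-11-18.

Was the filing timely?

3 months after 2001-07-08 is October 8, 2001.
Service was by mail, adding 5 days: October 8, 2001 + 5 days = October 13, 2001.
From July 17, 2001 through July 28, 2001 inclusive is 12 days; tolling adds 12 days: October 13, 2001 + 12 days = October 25, 2001.
Tolling adds 10 days: October 25, 2001 + 10 days = November 4, 2001.
November 4, 2001 is Sunday. The next qualifying day is November 5, 2001.
The deadline is November 5, 2001; the filing on November 18, 2001 is after that date.

No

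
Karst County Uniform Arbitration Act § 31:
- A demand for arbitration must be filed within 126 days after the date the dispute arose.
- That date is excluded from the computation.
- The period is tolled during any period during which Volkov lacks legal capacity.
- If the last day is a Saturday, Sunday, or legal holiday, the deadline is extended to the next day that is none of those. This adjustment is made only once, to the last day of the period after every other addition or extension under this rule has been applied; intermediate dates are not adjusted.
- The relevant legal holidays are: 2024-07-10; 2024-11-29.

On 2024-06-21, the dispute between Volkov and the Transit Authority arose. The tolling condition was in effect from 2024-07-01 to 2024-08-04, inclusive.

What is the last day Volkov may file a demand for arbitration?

December 2, 2024

126 days after 2024-06-21 is October 25, 2024.
From July 1, 2024 through August 4, 2024 inclusive is 35 days; tolling adds 35 days: October 25, 2024 + 35 days = November 29, 2024.
November 29, 2024 is a listed holiday; November 30, 2024 is Saturday; December 1, 2024 is Sunday. The next qualifying day is December 2, 2024.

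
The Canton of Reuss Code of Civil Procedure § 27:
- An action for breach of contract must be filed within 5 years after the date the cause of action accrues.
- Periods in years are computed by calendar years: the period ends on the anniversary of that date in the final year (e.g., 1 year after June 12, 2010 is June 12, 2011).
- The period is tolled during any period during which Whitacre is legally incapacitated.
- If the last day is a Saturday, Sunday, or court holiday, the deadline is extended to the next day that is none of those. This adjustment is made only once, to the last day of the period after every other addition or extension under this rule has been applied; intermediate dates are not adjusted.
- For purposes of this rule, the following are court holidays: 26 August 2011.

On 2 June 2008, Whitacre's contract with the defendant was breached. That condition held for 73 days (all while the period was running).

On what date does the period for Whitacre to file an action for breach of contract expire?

5 years after 2 June 2008 is June 2, 2013.
Tolling adds 73 days: June 2, 2013 + 73 days = August 14, 2013.
August 14, 2013 is a Wednesday and not a court holiday, so no extension applies.

August 14, 2013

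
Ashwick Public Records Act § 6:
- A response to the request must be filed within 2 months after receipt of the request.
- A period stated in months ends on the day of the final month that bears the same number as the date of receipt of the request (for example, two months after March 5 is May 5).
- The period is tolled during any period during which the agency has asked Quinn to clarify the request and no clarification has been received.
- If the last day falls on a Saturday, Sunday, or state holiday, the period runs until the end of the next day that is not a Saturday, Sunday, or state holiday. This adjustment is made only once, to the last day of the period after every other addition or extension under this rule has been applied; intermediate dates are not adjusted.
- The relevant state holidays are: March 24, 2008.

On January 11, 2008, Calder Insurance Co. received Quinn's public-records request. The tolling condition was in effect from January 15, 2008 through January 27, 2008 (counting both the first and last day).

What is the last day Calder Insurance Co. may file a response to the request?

2 months after January 11, 2008 is March 11, 2008.
From January 15, 2008 through January 27, 2008 inclusive is 13 days; tolling adds 13 days: March 11, 2008 + 13 days = March 24, 2008.
March 24, 2008 is a listed holiday. The next qualifying day is March 25, 2008.

March 25, 2008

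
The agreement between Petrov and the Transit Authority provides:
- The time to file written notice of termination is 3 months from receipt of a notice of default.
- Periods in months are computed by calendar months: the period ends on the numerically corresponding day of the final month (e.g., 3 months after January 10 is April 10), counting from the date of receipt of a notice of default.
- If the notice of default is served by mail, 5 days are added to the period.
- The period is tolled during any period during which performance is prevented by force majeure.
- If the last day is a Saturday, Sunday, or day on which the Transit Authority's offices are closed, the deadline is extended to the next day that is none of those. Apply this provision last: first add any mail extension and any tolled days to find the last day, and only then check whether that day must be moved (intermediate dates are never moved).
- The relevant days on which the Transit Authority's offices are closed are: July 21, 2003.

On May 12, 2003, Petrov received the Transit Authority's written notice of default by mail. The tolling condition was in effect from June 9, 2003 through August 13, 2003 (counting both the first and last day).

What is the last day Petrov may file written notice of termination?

3 months after May 12, 2003 is August 12, 2003.
Service was by mail, adding 5 days: August 12, 2003 + 5 days = August 17, 2003.
From June 9, 2003 through August 13, 2003 inclusive is 66 days; tolling adds 66 days: August 17, 2003 + 66 days = October 22, 2003.
October 22, 2003 is a Wednesday and not a day on which the Transit Authority's offices are closed, so no extension applies.

October 22, 2003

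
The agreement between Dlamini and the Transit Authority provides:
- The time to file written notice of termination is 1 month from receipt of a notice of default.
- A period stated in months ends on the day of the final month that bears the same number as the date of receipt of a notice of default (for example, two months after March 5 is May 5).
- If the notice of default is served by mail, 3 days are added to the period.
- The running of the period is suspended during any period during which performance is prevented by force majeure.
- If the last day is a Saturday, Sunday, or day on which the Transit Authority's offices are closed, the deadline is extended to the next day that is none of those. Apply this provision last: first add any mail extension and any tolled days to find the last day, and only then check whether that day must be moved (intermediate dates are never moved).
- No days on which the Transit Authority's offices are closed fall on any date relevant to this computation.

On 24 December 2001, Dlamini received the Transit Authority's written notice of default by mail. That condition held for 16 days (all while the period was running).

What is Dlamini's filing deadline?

1 month after 24 December 2001 is January 24, 2002.
Service was by mail, adding 3 days: January 24, 2002 + 3 days = January 27, 2002.
Tolling adds 16 days: January 27, 2002 + 16 days = February 12, 2002.
February 12, 2002 is a Tuesday and not a day on which the Transit Authority's offices are closed, so no extension applies.

February 12, 2002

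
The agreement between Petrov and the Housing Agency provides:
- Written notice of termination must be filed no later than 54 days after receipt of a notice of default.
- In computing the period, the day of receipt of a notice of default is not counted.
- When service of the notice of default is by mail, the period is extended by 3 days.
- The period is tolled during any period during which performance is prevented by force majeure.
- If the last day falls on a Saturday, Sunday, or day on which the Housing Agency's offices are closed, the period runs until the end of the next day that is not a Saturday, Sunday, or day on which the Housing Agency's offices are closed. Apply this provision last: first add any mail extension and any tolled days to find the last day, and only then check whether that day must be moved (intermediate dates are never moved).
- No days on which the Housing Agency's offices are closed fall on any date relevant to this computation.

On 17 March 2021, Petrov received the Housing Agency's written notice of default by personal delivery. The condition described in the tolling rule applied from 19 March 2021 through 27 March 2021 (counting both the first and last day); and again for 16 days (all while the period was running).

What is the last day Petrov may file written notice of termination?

June 4, 2021

54 days after 17 March 2021 is May 10, 2021.
Service was not by mail, so no mail extension applies.
From March 19, 2021 through March 27, 2021 inclusive is 9 days; tolling adds 9 days: May 10, 2021 + 9 days = May 19, 2021.
Tolling adds 16 days: May 19, 2021 + 16 days = June 4, 2021.
June 4, 2021 is a Friday and not a day on which the Housing Agency's offices are closed, so no extension applies.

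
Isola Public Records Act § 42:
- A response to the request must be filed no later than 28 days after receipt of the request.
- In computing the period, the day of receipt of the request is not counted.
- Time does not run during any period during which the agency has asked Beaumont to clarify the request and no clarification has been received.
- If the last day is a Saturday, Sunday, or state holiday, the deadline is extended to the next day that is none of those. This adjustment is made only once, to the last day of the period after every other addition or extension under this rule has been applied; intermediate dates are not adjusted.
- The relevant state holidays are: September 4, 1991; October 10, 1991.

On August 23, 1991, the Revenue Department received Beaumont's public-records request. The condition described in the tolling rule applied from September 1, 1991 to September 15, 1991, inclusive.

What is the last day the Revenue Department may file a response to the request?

October 7, 1991

28 days after August 23, 1991 is September 20, 1991.
From September 1, 1991 through September 15, 1991 inclusive is 15 days; tolling adds 15 days: September 20, 1991 + 15 days = October 5, 1991.
October 5, 1991 is Saturday; October 6, 1991 is Sunday. The next qualifying day is October 7, 1991.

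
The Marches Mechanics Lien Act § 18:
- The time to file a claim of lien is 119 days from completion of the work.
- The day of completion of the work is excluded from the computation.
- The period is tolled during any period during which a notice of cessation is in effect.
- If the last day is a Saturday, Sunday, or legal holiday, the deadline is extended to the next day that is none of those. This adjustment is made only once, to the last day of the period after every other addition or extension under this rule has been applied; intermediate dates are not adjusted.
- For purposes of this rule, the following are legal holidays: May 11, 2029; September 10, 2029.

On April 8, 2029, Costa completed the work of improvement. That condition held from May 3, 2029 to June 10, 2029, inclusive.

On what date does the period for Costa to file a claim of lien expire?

119 days after April 8, 2029 is August 5, 2029.
From May 3, 2029 through June 10, 2029 inclusive is 39 days; tolling adds 39 days: August 5, 2029 + 39 days = September 13, 2029.
September 13, 2029 is a Thursday and not a legal holiday, so no extension applies.

September 13, 2029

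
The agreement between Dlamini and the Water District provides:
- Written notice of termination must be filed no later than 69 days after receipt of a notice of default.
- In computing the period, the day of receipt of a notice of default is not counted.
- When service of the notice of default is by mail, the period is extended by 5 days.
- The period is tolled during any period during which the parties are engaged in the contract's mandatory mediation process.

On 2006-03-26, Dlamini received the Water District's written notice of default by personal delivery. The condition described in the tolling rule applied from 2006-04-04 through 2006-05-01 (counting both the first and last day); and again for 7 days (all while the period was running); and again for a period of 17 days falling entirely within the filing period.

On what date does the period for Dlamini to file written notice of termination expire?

July 25, 2006

69 days after 2006-03-26 is June 3, 2006.
Service was not by mail, so no mail extension applies.
From April 4, 2006 through May 1, 2006 inclusive is 28 days; tolling adds 28 days: June 3, 2006 + 28 days = July 1, 2006.
Tolling adds 7 days: July 1, 2006 + 7 days = July 8, 2006.
Tolling adds 17 days: July 8, 2006 + 17 days = July 25, 2006.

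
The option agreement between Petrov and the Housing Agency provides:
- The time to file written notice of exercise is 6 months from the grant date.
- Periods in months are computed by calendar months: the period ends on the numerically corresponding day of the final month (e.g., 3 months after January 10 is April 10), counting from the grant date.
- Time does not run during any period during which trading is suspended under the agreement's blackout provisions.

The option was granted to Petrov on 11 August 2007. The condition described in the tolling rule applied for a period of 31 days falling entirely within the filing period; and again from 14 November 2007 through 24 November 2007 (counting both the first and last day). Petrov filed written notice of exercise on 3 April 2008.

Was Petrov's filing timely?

No

6 months after 11 August 2007 is February 11, 2008.
Tolling adds 31 days: February 11, 2008 + 31 days = March 13, 2008.
From November 14, 2007 through November 24, 2007 inclusive is 11 days; tolling adds 11 days: March 13, 2008 + 11 days = March 24, 2008.
The deadline is March 24, 2008; the filing on April 3, 2008 is after that date.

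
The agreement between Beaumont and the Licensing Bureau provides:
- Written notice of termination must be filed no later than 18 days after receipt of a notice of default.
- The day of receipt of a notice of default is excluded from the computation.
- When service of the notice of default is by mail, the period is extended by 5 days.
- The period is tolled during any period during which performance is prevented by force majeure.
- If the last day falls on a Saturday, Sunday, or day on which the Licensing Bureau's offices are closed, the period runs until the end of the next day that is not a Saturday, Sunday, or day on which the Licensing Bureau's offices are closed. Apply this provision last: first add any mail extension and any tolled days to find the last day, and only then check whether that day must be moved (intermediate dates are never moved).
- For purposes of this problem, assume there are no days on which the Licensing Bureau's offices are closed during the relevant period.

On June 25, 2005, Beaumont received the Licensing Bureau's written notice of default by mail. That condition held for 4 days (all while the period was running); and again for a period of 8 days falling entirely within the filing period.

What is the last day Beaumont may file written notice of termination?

18 days after June 25, 2005 is July 13, 2005.
Service was by mail, adding 5 days: July 13, 2005 + 5 days = July 18, 2005.
Tolling adds 4 days: July 18, 2005 + 4 days = July 22, 2005.
Tolling adds 8 days: July 22, 2005 + 8 days = July 30, 2005.
July 30, 2005 is Saturday; July 31, 2005 is Sunday. The next qualifying day is August 1, 2005.

August 1, 2005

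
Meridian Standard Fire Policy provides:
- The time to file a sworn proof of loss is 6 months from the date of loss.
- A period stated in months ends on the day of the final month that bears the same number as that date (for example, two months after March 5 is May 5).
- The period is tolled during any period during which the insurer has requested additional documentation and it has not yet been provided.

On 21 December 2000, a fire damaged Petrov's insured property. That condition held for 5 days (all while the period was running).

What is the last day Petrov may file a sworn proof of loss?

6 months after 21 December 2000 is June 21, 2001.
Tolling adds 5 days: June 21, 2001 + 5 days = June 26, 2001.

June 26, 2001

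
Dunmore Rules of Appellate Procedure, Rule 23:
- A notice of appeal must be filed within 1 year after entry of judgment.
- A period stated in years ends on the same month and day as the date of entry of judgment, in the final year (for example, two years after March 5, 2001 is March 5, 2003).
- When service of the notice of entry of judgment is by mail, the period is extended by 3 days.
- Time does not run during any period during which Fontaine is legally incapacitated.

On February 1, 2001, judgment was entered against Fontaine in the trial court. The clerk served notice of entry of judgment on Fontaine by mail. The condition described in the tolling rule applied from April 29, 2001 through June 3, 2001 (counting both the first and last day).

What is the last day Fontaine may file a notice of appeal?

1 year after February 1, 2001 is February 1, 2002.
Service was by mail, adding 3 days: February 1, 2002 + 3 days = February 4, 2002.
From April 29, 2001 through June 3, 2001 inclusive is 36 days; tolling adds 36 days: February 4, 2002 + 36 days = March 12, 2002.

March 12, 2002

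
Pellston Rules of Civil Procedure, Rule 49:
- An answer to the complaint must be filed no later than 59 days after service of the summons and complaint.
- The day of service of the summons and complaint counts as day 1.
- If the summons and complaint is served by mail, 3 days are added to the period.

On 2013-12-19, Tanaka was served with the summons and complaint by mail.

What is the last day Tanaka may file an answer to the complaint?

Counting 2013-12-19 as day 1, day 59 is February 15, 2014.
Service was by mail, adding 3 days: February 15, 2014 + 3 days = February 18, 2014.

February 18, 2014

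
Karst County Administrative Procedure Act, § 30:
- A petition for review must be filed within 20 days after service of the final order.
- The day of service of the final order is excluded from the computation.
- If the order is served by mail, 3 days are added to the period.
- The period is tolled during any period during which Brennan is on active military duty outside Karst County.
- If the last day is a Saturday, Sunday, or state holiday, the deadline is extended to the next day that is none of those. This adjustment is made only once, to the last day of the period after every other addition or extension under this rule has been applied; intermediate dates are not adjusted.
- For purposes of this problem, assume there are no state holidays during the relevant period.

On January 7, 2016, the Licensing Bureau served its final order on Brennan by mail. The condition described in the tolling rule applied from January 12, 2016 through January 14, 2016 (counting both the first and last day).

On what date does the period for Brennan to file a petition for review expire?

February 2, 2016

20 days after January 7, 2016 is January 27, 2016.
Service was by mail, adding 3 days: January 27, 2016 + 3 days = January 30, 2016.
From January 12, 2016 through January 14, 2016 inclusive is 3 days; tolling adds 3 days: January 30, 2016 + 3 days = February 2, 2016.
February 2, 2016 is a Tuesday and not a state holiday, so no extension applies.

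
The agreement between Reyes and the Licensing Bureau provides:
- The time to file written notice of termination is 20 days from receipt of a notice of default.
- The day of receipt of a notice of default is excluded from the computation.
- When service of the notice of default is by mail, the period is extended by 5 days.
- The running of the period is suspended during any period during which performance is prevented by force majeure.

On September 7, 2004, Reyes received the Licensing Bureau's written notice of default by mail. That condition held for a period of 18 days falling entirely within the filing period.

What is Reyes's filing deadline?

20 days after September 7, 2004 is September 27, 2004.
Service was by mail, adding 5 days: September 27, 2004 + 5 days = October 2, 2004.
Tolling adds 18 days: October 2, 2004 + 18 days = October 20, 2004.

October 20, 2004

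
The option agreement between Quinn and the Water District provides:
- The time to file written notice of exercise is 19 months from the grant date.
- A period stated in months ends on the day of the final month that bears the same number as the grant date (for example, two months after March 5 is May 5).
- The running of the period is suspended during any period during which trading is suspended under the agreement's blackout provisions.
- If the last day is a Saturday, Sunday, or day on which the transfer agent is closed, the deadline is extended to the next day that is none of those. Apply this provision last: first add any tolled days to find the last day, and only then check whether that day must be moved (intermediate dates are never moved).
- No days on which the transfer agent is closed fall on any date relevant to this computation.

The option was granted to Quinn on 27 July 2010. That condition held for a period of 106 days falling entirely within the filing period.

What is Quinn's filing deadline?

19 months after 27 July 2010 is February 27, 2012.
Tolling adds 106 days: February 27, 2012 + 106 days = June 12, 2012.
June 12, 2012 is a Tuesday and not a day on which the transfer agent is closed, so no extension applies.

June 12, 2012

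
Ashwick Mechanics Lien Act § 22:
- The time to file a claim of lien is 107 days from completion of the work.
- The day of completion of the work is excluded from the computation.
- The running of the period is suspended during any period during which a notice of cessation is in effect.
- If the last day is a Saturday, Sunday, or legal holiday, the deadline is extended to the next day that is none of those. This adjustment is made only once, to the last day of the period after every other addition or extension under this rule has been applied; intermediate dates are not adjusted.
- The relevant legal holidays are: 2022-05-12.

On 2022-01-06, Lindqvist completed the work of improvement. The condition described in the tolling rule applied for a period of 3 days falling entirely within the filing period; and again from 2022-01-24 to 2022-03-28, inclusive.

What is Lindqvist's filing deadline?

June 29, 2022

107 days after 2022-01-06 is April 23, 2022.
Tolling adds 3 days: April 23, 2022 + 3 days = April 26, 2022.
From January 24, 2022 through March 28, 2022 inclusive is 64 days; tolling adds 64 days: April 26, 2022 + 64 days = June 29, 2022.
June 29, 2022 is a Wednesday and not a legal holiday, so no extension applies.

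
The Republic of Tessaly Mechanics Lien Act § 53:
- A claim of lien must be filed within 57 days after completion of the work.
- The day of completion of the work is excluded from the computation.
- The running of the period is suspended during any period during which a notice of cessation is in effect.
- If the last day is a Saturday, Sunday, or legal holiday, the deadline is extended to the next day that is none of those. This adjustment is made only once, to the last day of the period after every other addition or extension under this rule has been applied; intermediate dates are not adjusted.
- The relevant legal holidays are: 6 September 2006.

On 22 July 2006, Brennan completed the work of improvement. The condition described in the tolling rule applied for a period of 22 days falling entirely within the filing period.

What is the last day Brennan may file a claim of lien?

October 9, 2006

57 days after 22 July 2006 is September 17, 2006.
Tolling adds 22 days: September 17, 2006 + 22 days = October 9, 2006.
October 9, 2006 is a Monday and not a legal holiday, so no extension applies.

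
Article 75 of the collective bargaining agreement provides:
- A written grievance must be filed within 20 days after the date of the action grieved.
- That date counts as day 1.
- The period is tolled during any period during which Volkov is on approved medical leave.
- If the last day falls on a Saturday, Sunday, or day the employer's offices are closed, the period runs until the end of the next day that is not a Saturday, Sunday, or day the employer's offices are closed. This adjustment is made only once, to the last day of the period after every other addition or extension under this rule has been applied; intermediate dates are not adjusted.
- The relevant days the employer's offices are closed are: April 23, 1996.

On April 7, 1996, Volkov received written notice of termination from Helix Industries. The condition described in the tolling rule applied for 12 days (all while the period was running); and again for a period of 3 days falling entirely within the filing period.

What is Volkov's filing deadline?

Counting April 7, 1996 as day 1, day 20 is April 26, 1996.
Tolling adds 12 days: April 26, 1996 + 12 days = May 8, 1996.
Tolling adds 3 days: May 8, 1996 + 3 days = May 11, 1996.
May 11, 1996 is Saturday; May 12, 1996 is Sunday. The next qualifying day is May 13, 1996.

May 13, 1996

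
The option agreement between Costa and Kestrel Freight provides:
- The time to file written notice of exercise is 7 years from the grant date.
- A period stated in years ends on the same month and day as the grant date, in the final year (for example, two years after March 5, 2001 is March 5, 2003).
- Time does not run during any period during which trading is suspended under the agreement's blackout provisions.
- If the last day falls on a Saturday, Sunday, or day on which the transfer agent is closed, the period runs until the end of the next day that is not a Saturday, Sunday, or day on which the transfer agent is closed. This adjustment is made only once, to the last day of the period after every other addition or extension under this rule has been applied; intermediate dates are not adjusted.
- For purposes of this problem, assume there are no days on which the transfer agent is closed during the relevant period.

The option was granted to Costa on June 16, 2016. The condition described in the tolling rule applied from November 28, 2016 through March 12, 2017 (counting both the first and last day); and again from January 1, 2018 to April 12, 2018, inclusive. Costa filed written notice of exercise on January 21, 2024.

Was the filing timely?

No

7 years after June 16, 2016 is June 16, 2023.
From November 28, 2016 through March 12, 2017 inclusive is 105 days; tolling adds 105 days: June 16, 2023 + 105 days = September 29, 2023.
From January 1, 2018 through April 12, 2018 inclusive is 102 days; tolling adds 102 days: September 29, 2023 + 102 days = January 9, 2024.
January 9, 2024 is a Tuesday and not a day on which the transfer agent is closed, so no extension applies.
The deadline is January 9, 2024; the filing on January 21, 2024 is after that date.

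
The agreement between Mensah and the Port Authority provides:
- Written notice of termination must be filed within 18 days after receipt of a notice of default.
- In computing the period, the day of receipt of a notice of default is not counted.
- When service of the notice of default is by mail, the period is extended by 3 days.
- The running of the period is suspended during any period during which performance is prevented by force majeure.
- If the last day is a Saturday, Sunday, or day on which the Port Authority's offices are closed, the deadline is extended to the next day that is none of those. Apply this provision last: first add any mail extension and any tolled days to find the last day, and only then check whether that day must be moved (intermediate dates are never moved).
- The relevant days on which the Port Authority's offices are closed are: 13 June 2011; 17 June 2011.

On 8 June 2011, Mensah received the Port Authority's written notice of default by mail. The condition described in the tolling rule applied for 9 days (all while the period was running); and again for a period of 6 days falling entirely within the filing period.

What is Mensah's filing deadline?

July 14, 2011

18 days after 8 June 2011 is June 26, 2011.
Service was by mail, adding 3 days: June 26, 2011 + 3 days = June 29, 2011.
Tolling adds 9 days: June 29, 2011 + 9 days = July 8, 2011.
Tolling adds 6 days: July 8, 2011 + 6 days = July 14, 2011.
July 14, 2011 is a Thursday and not a day on which the Port Authority's offices are closed, so no extension applies.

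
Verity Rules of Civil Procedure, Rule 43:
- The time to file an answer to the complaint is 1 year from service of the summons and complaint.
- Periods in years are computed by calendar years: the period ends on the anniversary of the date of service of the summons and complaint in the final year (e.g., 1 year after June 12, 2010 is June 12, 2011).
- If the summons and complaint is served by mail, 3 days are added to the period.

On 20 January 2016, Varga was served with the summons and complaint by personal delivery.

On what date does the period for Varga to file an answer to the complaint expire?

January 20, 2017

1 year after 20 January 2016 is January 20, 2017.
Service was not by mail, so no mail extension applies.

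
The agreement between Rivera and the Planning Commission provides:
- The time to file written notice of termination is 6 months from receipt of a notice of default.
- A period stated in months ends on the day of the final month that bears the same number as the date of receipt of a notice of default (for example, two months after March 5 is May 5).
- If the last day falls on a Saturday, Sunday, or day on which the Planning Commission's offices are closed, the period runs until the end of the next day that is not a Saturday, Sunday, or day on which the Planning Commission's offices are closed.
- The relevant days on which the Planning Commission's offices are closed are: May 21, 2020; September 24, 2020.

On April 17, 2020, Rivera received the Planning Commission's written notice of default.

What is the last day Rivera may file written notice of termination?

October 19, 2020

6 months after April 17, 2020 is October 17, 2020.
October 17, 2020 is Saturday; October 18, 2020 is Sunday. The next qualifying day is October 19, 2020.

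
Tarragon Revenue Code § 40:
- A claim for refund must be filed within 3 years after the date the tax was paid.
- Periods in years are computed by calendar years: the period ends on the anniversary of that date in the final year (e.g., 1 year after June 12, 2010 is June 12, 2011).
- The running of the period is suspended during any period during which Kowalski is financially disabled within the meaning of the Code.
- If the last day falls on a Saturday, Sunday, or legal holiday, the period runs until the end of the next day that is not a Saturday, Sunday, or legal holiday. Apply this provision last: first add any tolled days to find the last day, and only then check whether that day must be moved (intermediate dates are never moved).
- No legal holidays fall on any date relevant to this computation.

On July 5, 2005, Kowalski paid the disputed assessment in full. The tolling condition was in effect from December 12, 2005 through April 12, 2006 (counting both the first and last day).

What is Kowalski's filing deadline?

3 years after July 5, 2005 is July 5, 2008.
From December 12, 2005 through April 12, 2006 inclusive is 122 days; tolling adds 122 days: July 5, 2008 + 122 days = November 4, 2008.
November 4, 2008 is a Tuesday and not a legal holiday, so no extension applies.

November 4, 2008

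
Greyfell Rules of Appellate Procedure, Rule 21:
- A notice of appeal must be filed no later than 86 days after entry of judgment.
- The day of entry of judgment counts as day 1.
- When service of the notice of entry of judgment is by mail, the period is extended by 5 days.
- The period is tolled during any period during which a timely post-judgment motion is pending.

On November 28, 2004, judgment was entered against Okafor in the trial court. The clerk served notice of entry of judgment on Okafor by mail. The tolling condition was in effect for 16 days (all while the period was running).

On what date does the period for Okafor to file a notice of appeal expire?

March 14, 2005

Counting November 28, 2004 as day 1, day 86 is February 21, 2005.
Service was by mail, adding 5 days: February 21, 2005 + 5 days = February 26, 2005.
Tolling adds 16 days: February 26, 2005 + 16 days = March 14, 2005.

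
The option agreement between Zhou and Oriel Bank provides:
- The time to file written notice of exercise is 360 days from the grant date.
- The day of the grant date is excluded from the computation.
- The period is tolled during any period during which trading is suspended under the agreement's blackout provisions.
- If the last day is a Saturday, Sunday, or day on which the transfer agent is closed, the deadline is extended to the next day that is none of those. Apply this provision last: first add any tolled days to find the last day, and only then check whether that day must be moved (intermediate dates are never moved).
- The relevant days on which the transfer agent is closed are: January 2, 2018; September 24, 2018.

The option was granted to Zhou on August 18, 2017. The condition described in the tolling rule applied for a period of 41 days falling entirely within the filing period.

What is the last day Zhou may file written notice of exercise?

September 25, 2018

360 days after August 18, 2017 is August 13, 2018.
Tolling adds 41 days: August 13, 2018 + 41 days = September 23, 2018.
September 23, 2018 is Sunday; September 24, 2018 is a listed holiday. The next qualifying day is September 25, 2018.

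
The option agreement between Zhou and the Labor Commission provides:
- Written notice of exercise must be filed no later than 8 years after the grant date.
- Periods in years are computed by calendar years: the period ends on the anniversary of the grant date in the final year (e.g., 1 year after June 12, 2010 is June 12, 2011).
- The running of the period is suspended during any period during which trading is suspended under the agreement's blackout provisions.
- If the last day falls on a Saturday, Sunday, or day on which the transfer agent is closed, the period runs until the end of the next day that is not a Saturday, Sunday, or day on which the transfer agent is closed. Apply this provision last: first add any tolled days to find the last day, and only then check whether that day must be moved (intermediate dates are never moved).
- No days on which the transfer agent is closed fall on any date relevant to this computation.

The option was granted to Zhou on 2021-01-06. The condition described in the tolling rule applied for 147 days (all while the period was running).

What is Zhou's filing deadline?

8 years after 2021-01-06 is January 6, 2029.
Tolling adds 147 days: January 6, 2029 + 147 days = June 2, 2029.
June 2, 2029 is Saturday; June 3, 2029 is Sunday. The next qualifying day is June 4, 2029.

June 4, 2029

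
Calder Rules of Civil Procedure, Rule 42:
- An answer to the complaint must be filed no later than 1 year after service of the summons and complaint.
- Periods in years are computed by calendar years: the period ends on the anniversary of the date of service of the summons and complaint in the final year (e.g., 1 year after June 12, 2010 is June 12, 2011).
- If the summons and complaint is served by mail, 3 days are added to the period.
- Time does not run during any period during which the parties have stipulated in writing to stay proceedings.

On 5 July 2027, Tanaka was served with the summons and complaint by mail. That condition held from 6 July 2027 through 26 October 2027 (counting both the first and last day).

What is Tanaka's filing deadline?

1 year after 5 July 2027 is July 5, 2028.
Service was by mail, adding 3 days: July 5, 2028 + 3 days = July 8, 2028.
From July 6, 2027 through October 26, 2027 inclusive is 113 days; tolling adds 113 days: July 8, 2028 + 113 days = October 29, 2028.

October 29, 2028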